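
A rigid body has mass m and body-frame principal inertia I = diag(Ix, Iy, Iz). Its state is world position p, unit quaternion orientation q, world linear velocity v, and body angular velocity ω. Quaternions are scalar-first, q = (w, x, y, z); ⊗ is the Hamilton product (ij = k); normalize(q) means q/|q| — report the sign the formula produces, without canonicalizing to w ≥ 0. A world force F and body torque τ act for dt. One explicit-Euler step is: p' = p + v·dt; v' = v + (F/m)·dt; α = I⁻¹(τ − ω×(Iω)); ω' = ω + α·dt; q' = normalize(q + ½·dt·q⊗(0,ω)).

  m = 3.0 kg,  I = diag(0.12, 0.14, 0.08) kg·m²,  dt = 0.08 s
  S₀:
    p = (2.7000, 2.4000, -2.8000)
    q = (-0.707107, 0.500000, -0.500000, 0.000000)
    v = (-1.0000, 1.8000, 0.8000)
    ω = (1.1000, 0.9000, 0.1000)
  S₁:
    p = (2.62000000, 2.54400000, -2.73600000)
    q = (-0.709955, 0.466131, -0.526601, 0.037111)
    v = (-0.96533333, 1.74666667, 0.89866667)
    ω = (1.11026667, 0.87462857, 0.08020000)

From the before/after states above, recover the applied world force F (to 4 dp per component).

F = (1.3000, -2.0000, 3.7000)

velocity change Δv = (0.03466667, -0.05333333, 0.09866667)
m·(v₁−v₀)/dt = (1.3000, -2.0000, 3.7000)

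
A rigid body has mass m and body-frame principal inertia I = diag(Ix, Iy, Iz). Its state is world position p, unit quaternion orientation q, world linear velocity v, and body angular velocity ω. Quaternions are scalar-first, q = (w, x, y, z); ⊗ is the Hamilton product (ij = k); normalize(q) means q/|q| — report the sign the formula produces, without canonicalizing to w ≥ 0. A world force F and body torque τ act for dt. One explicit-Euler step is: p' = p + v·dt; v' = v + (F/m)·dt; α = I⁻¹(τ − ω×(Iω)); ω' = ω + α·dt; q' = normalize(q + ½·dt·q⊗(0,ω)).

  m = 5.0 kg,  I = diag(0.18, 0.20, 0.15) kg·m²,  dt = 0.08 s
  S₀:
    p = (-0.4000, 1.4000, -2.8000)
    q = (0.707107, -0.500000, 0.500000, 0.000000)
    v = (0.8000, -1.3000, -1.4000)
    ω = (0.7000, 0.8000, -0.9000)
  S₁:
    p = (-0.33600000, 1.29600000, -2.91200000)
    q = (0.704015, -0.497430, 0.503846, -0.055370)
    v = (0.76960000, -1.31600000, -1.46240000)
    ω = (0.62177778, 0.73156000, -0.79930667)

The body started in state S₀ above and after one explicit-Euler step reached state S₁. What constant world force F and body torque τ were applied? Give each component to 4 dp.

F = (-1.9000, -1.0000, -3.9000)
τ = (-0.1400, -0.1900, 0.2000)

Δv = v₁−v₀ = (-0.03040000, -0.01600000, -0.06240000)
applied force F = (-1.9000, -1.0000, -3.9000)
Δω = ω₁−ω₀ = (-0.07822222, -0.06844000, 0.10069333)
gyro term ω₀×Iω₀ = (0.0360, -0.0189, 0.0112)
τ = I·(Δω/dt) + ω₀×(Iω₀) = (-0.1400, -0.1900, 0.2000)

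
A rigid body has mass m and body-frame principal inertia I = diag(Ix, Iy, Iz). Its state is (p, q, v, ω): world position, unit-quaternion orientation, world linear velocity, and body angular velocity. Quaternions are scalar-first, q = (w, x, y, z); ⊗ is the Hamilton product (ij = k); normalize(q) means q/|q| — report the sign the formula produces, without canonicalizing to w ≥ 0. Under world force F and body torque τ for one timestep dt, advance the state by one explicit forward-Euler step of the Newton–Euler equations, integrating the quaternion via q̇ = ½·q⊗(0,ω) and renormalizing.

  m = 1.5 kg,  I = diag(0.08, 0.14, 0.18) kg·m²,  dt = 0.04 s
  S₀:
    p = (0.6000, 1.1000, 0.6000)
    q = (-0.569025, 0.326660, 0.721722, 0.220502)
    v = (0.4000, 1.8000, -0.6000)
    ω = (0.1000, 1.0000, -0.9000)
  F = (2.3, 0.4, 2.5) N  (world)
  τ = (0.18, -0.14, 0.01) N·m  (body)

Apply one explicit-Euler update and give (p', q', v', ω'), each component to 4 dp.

p' = (0.6160, 1.1720, 0.5760)
q' = (-0.5799, 0.3080, 0.7164, 0.2357)
v' = (0.4613, 1.8107, -0.5333)
ω' = (0.2080, 0.9574, -0.8991)

ω×(Iω) gyroscopic = (-0.0360, 0.0090, 0.0060)
(τ − ω×Iω)/I = (2.7000, -1.0643, 0.0222)
new body rate ω' = (0.2080, 0.9574, -0.8991)
2q̇ = q⊗(0,ω) = (-0.5559362, -0.9269543, -0.2529808, 0.7666103)
q + ½dt·q⊗(0,ω), renormalized = (-0.5799, 0.3080, 0.7164, 0.2357)
linear accel F/m = (1.5333, 0.2667, 1.6667)
p + v·dt = (0.6160, 1.1720, 0.5760)
v' = v + a·dt = (0.4613, 1.8107, -0.5333)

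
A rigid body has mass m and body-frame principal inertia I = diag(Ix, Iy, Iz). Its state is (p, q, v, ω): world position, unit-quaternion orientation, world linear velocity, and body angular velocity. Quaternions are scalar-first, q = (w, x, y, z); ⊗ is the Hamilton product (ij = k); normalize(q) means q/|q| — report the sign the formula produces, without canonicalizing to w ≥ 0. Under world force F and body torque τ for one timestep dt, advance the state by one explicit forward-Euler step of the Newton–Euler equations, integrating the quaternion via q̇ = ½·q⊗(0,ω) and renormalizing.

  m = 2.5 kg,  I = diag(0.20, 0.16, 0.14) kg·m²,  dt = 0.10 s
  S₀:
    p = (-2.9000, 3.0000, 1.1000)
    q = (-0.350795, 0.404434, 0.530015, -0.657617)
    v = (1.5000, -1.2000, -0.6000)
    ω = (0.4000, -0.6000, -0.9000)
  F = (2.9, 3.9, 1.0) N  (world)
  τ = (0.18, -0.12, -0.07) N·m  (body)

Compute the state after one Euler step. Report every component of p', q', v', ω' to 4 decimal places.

ω×(Iω) gyroscopic = (-0.0108, -0.0216, 0.0096)
(τ − ω×Iω)/I = (0.9540, -0.6150, -0.5686)
ω' = ω + α·dt = (0.4954, -0.6615, -0.9569)
2q̇ = q⊗(0,ω) = (-0.4356199, -1.0119017, 0.3114208, -0.1389509)
q + ½dt·q⊗(0,ω), renormalized = (-0.3720, 0.3533, 0.5447, -0.6635)
p' = p + v·dt = (-2.7500, 2.8800, 1.0400)
v' = v + a·dt = (1.6160, -1.0440, -0.5600)

p' = (-2.7500, 2.8800, 1.0400)
q' = (-0.3720, 0.3533, 0.5447, -0.6635)
v' = (1.6160, -1.0440, -0.5600)
ω' = (0.4954, -0.6615, -0.9569)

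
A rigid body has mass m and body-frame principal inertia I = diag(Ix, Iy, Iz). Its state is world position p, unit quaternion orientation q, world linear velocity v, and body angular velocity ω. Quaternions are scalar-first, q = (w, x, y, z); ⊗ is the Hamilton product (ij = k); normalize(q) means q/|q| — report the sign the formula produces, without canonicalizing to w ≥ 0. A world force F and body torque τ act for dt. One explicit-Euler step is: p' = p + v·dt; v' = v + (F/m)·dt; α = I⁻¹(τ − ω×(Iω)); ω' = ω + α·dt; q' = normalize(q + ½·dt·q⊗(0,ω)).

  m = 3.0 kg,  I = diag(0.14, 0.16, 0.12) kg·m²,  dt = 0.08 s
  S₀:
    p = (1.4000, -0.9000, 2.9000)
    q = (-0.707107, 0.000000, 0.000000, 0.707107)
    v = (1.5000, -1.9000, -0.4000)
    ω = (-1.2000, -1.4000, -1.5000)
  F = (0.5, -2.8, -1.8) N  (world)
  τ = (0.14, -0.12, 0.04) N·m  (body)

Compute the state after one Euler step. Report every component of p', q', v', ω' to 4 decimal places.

p + v·dt = (1.5200, -1.0520, 2.8680)
v' = v + a·dt = (1.5133, -1.9747, -0.4480)
(τ − ω×Iω)/I = (1.6000, -0.9750, 0.0533)
new body rate ω' = (-1.0720, -1.4780, -1.4957)
Hamilton product q⊗(0,ω) = (1.0606605, 1.8384782, 0.1414214, 1.0606605)
updated quaternion q' = (-0.6617, 0.0732, 0.0056, 0.7462)

p' = (1.5200, -1.0520, 2.8680)
q' = (-0.6617, 0.0732, 0.0056, 0.7462)
v' = (1.5133, -1.9747, -0.4480)
ω' = (-1.0720, -1.4780, -1.4957)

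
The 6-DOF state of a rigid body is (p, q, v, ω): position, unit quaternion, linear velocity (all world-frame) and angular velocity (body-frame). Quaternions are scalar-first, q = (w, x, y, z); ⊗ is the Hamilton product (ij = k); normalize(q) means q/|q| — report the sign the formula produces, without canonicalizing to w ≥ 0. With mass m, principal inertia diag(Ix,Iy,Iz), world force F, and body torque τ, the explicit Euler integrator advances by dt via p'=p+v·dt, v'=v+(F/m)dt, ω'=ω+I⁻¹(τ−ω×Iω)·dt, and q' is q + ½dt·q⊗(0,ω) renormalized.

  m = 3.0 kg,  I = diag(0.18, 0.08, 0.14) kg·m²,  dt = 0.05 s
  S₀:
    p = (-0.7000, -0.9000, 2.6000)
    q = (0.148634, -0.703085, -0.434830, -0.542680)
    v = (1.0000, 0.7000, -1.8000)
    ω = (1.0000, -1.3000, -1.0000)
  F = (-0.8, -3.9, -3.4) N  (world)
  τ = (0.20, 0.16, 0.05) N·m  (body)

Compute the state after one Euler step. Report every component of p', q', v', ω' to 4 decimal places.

p' = (-0.6500, -0.8650, 2.5100)
q' = (0.1384, -0.7053, -0.4703, -0.5121)
v' = (0.9867, 0.6350, -1.8567)
ω' = (1.0339, -1.1750, -1.0286)

angular accel α = (0.6778, 2.5000, -0.5714)
new body rate ω' = (1.0339, -1.1750, -1.0286)
q⊗(0,ω) = (-0.4048740, -0.1220200, -1.4389892, 1.2002065)
updated quaternion q' = (0.1384, -0.7053, -0.4703, -0.5121)
a = (-0.2667, -1.3000, -1.1333)
p' = p + v·dt = (-0.6500, -0.8650, 2.5100)
new velocity v' = (0.9867, 0.6350, -1.8567)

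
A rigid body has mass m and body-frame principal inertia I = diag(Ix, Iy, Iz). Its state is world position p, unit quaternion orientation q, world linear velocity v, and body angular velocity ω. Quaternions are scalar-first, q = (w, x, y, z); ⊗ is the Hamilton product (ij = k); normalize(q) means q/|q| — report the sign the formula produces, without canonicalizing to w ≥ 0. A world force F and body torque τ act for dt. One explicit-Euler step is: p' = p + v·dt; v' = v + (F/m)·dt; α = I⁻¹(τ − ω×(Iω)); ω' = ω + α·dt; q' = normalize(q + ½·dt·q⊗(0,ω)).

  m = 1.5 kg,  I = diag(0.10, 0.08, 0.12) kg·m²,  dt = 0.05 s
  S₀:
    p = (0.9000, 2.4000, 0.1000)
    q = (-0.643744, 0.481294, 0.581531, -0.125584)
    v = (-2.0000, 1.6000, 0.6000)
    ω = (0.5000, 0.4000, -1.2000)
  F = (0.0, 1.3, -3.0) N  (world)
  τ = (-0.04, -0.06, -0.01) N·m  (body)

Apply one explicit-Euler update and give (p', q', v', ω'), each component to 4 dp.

a = F/m = (0.0000, 0.8667, -2.0000)
p + v·dt = (0.8000, 2.4800, 0.1300)
v + (F/m)dt = (-2.0000, 1.6433, 0.5000)
(τ − ω×Iω)/I = (-0.2080, -0.9000, -0.0500)
new body rate ω' = (0.4896, 0.3550, -1.2025)
Hamilton product q⊗(0,ω) = (-0.6239602, -0.9694756, 0.2572632, 0.6742449)
q + ½dt·q⊗(0,ω), renormalized = (-0.6590, 0.4568, 0.5876, -0.1087)

p' = (0.8000, 2.4800, 0.1300)
q' = (-0.6590, 0.4568, 0.5876, -0.1087)
v' = (-2.0000, 1.6433, 0.5000)
ω' = (0.4896, 0.3550, -1.2025)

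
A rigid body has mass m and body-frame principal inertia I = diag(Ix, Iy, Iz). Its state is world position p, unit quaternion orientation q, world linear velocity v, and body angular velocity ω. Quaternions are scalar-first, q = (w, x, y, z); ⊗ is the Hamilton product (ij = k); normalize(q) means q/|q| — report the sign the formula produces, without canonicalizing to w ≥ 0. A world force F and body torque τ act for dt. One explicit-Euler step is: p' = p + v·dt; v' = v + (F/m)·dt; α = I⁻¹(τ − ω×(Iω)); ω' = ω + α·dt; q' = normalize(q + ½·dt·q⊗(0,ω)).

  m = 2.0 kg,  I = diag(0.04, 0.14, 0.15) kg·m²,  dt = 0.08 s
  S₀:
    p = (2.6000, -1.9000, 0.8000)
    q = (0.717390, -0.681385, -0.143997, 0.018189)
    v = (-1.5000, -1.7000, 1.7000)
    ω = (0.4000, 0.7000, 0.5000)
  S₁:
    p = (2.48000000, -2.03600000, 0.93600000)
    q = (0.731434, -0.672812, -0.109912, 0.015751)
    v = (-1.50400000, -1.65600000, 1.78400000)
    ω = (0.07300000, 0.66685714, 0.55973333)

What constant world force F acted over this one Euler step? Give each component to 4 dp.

velocity change Δv = (-0.00400000, 0.04400000, 0.08400000)
m·(v₁−v₀)/dt = (-0.1000, 1.1000, 2.1000)

F = (-0.1000, 1.1000, 2.1000)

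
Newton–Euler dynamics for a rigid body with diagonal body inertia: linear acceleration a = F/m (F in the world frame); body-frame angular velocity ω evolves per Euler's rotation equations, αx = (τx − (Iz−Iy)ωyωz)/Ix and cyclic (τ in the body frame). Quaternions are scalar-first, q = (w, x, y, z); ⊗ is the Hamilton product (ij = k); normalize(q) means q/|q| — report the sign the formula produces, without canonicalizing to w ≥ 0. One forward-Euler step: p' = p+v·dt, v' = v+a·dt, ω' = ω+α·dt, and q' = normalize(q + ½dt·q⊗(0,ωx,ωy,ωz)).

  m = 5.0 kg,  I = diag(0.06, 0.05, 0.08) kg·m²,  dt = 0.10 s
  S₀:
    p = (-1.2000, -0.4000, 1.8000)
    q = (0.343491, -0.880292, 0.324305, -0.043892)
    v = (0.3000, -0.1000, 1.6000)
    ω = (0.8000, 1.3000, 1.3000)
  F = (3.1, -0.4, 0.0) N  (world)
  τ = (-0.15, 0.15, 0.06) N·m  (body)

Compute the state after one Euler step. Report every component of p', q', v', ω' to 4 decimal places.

p' = (-1.1700, -0.4100, 1.9600)
q' = (0.3587, -0.8384, 0.4001, -0.0913)
v' = (0.3620, -0.1080, 1.6000)
ω' = (0.4655, 1.6416, 1.3880)

angular accel α = (-3.3450, 3.4160, 0.8800)
ω + α·dt = (0.4655, 1.6416, 1.3880)
Hamilton product q⊗(0,ω) = (0.3396967, 0.7534489, 1.5558043, -0.9572853)
q + ½dt·q⊗(0,ω), renormalized = (0.3587, -0.8384, 0.4001, -0.0913)
new position p' = (-1.1700, -0.4100, 1.9600)
v + (F/m)dt = (0.3620, -0.1080, 1.6000)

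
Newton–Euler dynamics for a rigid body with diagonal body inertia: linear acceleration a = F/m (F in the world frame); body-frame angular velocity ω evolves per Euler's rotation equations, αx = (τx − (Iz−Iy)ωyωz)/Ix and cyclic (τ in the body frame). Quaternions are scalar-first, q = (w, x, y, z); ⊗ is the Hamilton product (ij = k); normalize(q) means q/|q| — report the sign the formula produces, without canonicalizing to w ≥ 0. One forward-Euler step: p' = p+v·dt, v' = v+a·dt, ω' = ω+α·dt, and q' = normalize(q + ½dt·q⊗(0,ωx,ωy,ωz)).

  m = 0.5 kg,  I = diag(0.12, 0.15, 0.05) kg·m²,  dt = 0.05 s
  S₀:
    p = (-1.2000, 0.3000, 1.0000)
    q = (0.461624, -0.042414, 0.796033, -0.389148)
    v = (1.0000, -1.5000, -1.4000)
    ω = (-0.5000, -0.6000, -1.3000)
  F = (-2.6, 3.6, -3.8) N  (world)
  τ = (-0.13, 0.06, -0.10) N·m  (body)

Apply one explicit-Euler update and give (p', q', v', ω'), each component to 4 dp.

p' = (-1.1500, 0.2250, 0.9300)
q' = (0.4601, -0.0798, 0.7920, -0.3933)
v' = (0.7400, -1.1400, -1.7800)
ω' = (-0.5217, -0.5952, -1.4090)

new position p' = (-1.1500, 0.2250, 0.9300)
v + (F/m)dt = (0.7400, -1.1400, -1.7800)
precession coupling ω×(Iω) = (-0.0780, 0.0455, 0.0090)
(τ − ω×Iω)/I = (-0.4333, 0.0967, -2.1800)
ω' = ω + α·dt = (-0.5217, -0.5952, -1.4090)
q⊗(0,ω) = (-0.0494796, -1.4991437, -0.1375386, -0.1766463)
q' = normalize(q + ½dt·q⊗(0,ω)) = (0.4601, -0.0798, 0.7920, -0.3933)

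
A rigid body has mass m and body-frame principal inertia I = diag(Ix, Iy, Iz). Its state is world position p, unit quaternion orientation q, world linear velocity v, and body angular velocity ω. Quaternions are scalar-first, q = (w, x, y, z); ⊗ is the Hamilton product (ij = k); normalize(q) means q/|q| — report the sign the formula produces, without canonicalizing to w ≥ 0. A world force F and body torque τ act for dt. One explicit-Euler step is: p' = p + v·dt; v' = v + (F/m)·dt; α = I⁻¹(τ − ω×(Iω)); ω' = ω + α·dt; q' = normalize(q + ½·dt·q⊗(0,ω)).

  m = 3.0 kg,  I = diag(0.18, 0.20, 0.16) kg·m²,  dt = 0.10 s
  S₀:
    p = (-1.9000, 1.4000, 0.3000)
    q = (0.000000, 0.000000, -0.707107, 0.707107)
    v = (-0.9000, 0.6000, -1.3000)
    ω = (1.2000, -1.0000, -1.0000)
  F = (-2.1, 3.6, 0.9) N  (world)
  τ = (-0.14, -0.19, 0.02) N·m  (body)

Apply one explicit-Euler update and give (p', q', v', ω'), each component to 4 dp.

α = I⁻¹(τ − ω×Iω) = (-0.5556, -0.8300, 0.2750)
new body rate ω' = (1.1444, -1.0830, -0.9725)
q⊗(0,ω) = (0.0000000, 1.4142140, 0.8485284, 0.8485284)
q + ½dt·q⊗(0,ω), renormalized = (0.0000, 0.0704, -0.6618, 0.7463)
a = F/m = (-0.7000, 1.2000, 0.3000)
p + v·dt = (-1.9900, 1.4600, 0.1700)
new velocity v' = (-0.9700, 0.7200, -1.2700)

p' = (-1.9900, 1.4600, 0.1700)
q' = (0.0000, 0.0704, -0.6618, 0.7463)
v' = (-0.9700, 0.7200, -1.2700)
ω' = (1.1444, -1.0830, -0.9725)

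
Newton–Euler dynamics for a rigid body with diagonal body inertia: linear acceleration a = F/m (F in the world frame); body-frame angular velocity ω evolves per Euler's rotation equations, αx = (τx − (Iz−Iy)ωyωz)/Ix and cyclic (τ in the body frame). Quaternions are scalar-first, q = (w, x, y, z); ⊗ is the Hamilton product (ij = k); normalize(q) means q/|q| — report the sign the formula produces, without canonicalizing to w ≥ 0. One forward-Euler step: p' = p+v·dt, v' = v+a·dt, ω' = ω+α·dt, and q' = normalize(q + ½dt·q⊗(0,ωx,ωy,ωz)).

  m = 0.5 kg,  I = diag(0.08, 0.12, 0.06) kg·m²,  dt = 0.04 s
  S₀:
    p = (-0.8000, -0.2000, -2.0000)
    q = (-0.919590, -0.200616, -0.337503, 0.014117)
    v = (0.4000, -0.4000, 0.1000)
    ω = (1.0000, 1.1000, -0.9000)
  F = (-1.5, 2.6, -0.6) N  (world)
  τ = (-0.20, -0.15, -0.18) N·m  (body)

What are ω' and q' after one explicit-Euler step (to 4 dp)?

ω' = (0.8703, 1.0560, -1.0493)
q' = (-0.9074, -0.2131, -0.3608, 0.0330)

precession coupling ω×(Iω) = (0.0594, -0.0180, 0.0440)
α = I⁻¹(τ − ω×Iω) = (-3.2425, -1.1000, -3.7333)
ω' = ω + α·dt = (0.8703, 1.0560, -1.0493)
2q̇ = q⊗(0,ω) = (0.5845746, -0.6313660, -1.1779864, 0.9444564)
q' = normalize(q + ½dt·q⊗(0,ω)) = (-0.9074, -0.2131, -0.3608, 0.0330)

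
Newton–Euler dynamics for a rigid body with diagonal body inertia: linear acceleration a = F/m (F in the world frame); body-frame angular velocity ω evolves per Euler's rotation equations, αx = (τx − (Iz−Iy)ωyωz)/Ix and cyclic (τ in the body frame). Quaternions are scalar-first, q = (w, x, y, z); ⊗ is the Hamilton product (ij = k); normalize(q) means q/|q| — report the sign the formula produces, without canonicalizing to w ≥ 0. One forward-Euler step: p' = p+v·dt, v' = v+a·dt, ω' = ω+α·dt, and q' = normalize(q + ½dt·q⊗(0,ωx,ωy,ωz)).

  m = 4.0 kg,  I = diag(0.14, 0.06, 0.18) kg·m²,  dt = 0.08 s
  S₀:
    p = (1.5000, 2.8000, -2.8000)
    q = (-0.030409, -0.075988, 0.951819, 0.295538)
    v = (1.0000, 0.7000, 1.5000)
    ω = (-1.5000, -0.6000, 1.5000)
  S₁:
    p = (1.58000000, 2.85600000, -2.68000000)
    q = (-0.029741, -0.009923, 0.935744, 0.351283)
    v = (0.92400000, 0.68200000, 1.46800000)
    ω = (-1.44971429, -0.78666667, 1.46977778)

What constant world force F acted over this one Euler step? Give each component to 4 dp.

F = (-3.8000, -0.9000, -1.6000)

v₁ − v₀ = (-0.07600000, -0.01800000, -0.03200000)
F = m·Δv/dt = (-3.8000, -0.9000, -1.6000)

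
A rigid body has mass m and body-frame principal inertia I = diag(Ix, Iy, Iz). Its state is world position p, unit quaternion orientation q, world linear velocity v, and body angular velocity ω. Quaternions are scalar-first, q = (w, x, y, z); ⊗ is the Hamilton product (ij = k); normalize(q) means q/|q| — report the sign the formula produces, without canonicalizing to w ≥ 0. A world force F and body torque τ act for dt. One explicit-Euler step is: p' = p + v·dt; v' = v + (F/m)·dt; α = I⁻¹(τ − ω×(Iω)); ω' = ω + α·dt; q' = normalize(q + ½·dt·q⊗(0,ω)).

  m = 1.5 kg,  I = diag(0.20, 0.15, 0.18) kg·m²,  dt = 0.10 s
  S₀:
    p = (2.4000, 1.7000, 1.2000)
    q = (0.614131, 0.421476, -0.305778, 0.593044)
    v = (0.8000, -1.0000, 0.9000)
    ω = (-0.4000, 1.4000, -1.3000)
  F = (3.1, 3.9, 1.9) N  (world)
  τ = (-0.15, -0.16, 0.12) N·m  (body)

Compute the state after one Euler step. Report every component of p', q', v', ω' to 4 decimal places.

p' = (2.4800, 1.6000, 1.2900)
q' = (0.6793, 0.3857, -0.2461, 0.5738)
v' = (1.0067, -0.7400, 1.0267)
ω' = (-0.4477, 1.2864, -1.2489)

p' = p + v·dt = (2.4800, 1.6000, 1.2900)
new velocity v' = (1.0067, -0.7400, 1.0267)
gyro term ω×Iω = (-0.0546, 0.0104, 0.0280)
α = I⁻¹(τ − ω×Iω) = (-0.4770, -1.1360, 0.5111)
ω' = ω + α·dt = (-0.4477, 1.2864, -1.2489)
q⊗(0,ω) = (1.3676368, -0.6784026, 1.1704846, -0.3306151)
q + ½dt·q⊗(0,ω), renormalized = (0.6793, 0.3857, -0.2461, 0.5738)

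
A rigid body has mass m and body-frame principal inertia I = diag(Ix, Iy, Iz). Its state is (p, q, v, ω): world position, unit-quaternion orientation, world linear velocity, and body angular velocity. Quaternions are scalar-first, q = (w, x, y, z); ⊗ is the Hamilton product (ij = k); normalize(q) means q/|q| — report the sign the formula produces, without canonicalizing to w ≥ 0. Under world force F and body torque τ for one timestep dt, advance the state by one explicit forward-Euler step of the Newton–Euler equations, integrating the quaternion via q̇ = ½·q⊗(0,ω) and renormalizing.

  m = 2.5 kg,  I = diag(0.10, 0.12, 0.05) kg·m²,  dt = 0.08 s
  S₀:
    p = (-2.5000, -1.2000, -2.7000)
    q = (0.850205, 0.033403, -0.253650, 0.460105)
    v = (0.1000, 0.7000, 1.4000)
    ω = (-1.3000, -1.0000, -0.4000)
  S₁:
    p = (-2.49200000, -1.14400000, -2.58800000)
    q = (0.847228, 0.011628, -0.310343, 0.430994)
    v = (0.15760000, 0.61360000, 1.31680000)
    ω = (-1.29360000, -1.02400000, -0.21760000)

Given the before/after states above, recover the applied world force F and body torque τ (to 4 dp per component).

F = (1.8000, -2.7000, -2.6000)
τ = (-0.0200, -0.0100, 0.1400)

rate change Δω = (0.00640000, -0.02400000, 0.18240000)
gyro term ω₀×Iω₀ = (-0.0280, 0.0260, 0.0260)
I·α + gyro = (-0.0200, -0.0100, 0.1400)
velocity change Δv = (0.05760000, -0.08640000, -0.08320000)
applied force F = (1.8000, -2.7000, -2.6000)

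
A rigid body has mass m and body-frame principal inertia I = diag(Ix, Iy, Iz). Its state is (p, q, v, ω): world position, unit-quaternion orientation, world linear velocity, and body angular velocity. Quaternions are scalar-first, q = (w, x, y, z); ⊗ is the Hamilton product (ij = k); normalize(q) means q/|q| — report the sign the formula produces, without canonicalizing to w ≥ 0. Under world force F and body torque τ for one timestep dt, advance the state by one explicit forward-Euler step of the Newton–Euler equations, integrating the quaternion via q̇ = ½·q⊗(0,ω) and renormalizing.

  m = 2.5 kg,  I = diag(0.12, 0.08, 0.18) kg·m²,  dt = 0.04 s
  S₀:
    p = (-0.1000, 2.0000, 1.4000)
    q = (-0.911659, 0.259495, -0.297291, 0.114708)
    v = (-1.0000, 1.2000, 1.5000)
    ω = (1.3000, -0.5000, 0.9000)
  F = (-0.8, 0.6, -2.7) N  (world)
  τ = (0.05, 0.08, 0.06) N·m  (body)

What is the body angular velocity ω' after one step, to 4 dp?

angular accel α = (0.7917, 1.8775, 0.1889)
ω + α·dt = (1.3317, -0.4249, 0.9076)

ω' = (1.3317, -0.4249, 0.9076)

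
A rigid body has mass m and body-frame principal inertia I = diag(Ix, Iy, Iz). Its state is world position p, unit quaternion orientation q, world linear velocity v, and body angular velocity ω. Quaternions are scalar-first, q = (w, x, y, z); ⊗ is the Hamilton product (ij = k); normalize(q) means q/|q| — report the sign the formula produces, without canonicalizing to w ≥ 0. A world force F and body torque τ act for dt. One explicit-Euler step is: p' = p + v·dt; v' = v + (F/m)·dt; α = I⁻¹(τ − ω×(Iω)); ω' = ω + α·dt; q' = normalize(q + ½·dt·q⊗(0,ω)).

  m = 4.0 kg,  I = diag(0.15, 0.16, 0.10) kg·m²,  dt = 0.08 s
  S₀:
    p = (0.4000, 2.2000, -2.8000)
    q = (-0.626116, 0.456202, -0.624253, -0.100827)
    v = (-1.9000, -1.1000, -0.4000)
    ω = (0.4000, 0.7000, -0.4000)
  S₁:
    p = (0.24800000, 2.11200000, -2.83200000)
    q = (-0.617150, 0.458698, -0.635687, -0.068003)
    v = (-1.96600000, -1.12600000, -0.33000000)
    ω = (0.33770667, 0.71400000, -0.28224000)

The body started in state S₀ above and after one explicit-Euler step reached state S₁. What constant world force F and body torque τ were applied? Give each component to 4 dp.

ω₁ − ω₀ = (-0.06229333, 0.01400000, 0.11776000)
precession coupling = (0.0168, -0.0080, 0.0028)
applied torque τ = (-0.1000, 0.0200, 0.1500)
velocity change Δv = (-0.06600000, -0.02600000, 0.07000000)
m·(v₁−v₀)/dt = (-3.3000, -1.3000, 3.5000)

F = (-3.3000, -1.3000, 3.5000)
τ = (-0.1000, 0.0200, 0.1500)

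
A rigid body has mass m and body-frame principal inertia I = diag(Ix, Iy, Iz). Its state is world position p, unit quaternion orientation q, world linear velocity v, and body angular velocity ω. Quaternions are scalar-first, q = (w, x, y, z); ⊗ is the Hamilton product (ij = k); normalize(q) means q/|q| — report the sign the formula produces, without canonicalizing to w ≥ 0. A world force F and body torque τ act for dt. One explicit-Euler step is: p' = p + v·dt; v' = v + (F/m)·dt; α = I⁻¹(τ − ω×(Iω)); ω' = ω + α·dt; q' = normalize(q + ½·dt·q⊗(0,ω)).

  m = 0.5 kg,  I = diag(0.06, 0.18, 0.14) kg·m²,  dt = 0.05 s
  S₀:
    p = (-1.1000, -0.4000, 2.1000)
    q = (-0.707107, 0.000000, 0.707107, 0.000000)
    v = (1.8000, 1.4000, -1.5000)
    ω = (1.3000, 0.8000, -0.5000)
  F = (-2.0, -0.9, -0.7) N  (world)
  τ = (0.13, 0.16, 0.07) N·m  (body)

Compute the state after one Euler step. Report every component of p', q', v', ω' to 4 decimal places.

p' = (-1.0100, -0.3300, 2.0250)
q' = (-0.7207, -0.0318, 0.6924, -0.0141)
v' = (1.6000, 1.3100, -1.5700)
ω' = (1.3950, 0.8300, -0.5196)

new position p' = (-1.0100, -0.3300, 2.0250)
v' = v + a·dt = (1.6000, 1.3100, -1.5700)
precession coupling ω×(Iω) = (0.0160, 0.0520, 0.1248)
α = I⁻¹(τ − ω×Iω) = (1.9000, 0.6000, -0.3914)
ω' = ω + α·dt = (1.3950, 0.8300, -0.5196)
2q̇ = q⊗(0,ω) = (-0.5656856, -1.2727926, -0.5656856, -0.5656856)
q + ½dt·q⊗(0,ω), renormalized = (-0.7207, -0.0318, 0.6924, -0.0141)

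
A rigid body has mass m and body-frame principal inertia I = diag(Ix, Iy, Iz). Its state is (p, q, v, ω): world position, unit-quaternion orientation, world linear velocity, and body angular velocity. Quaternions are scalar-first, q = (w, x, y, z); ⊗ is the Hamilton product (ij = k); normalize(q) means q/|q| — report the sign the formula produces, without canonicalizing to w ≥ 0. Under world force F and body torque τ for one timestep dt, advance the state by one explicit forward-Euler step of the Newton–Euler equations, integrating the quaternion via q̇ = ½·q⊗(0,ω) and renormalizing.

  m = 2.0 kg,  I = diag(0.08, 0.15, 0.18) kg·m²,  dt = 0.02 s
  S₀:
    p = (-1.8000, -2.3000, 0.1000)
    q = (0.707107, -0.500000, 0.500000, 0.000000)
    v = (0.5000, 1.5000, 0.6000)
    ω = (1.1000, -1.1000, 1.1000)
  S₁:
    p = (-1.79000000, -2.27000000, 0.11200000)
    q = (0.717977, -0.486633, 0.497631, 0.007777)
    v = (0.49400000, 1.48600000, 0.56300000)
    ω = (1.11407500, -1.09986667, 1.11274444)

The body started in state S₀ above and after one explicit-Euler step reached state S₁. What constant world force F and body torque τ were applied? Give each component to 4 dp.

ω₁ − ω₀ = (0.01407500, 0.00013333, 0.01274444)
ω₀×(Iω₀) = (-0.0363, -0.1210, -0.0847)
applied torque τ = (0.0200, -0.1200, 0.0300)
Δv = v₁−v₀ = (-0.00600000, -0.01400000, -0.03700000)
F = m·Δv/dt = (-0.6000, -1.4000, -3.7000)

F = (-0.6000, -1.4000, -3.7000)
τ = (0.0200, -0.1200, 0.0300)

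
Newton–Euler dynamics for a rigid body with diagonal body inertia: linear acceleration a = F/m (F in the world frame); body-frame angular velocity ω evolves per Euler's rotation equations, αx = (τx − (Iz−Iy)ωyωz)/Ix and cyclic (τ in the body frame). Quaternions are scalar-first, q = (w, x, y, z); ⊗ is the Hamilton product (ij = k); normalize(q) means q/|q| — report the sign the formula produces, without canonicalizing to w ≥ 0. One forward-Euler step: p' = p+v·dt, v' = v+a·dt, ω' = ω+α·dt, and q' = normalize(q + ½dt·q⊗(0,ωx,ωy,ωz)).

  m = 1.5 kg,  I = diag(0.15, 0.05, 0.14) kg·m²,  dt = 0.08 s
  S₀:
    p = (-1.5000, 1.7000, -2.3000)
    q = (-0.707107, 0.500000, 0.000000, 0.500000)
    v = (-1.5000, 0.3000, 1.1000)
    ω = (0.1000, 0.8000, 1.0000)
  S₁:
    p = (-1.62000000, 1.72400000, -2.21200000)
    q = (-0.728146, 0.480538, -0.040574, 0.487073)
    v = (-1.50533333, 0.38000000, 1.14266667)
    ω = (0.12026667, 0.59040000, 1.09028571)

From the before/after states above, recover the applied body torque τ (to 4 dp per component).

τ = (0.1100, -0.1300, 0.1500)

ω₁ − ω₀ = (0.02026667, -0.20960000, 0.09028571)
ω₀×(Iω₀) = (0.0720, 0.0010, -0.0080)
I·α + gyro = (0.1100, -0.1300, 0.1500)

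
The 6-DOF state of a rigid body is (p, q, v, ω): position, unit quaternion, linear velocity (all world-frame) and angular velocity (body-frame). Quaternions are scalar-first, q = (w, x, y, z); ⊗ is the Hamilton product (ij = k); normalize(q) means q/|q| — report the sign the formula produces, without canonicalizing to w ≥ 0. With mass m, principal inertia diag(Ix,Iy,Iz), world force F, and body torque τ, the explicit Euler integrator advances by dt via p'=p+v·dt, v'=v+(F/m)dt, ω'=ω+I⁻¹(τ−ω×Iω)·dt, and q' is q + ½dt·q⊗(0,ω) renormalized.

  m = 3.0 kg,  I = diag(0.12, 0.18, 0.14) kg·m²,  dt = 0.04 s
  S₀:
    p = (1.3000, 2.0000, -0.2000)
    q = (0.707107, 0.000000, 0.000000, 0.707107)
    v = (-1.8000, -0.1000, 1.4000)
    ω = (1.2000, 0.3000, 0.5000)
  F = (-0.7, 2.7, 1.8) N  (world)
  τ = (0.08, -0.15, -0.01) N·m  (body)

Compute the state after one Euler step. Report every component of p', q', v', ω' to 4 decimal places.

p' = (1.2280, 1.9960, -0.1440)
q' = (0.6998, 0.0127, 0.0212, 0.7139)
v' = (-1.8093, -0.0640, 1.4240)
ω' = (1.2287, 0.2693, 0.4910)

angular accel α = (0.7167, -0.7667, -0.2257)
new body rate ω' = (1.2287, 0.2693, 0.4910)
q⊗(0,ω) = (-0.3535535, 0.6363963, 1.0606605, 0.3535535)
updated quaternion q' = (0.6998, 0.0127, 0.0212, 0.7139)
linear accel F/m = (-0.2333, 0.9000, 0.6000)
p' = p + v·dt = (1.2280, 1.9960, -0.1440)
v' = v + a·dt = (-1.8093, -0.0640, 1.4240)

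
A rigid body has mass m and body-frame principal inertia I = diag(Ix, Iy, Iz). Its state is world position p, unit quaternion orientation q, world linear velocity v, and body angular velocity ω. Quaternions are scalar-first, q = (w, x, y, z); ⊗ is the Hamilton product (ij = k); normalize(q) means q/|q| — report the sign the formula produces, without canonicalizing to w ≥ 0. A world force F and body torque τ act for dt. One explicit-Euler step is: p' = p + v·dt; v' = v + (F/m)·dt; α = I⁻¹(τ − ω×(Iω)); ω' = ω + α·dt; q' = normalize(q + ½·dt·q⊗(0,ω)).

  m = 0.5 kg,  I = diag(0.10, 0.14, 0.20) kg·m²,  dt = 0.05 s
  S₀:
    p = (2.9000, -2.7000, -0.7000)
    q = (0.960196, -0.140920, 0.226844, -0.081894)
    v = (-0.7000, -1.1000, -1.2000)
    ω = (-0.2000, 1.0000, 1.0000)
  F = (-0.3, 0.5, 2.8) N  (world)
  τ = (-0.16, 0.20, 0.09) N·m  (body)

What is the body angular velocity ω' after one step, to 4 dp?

precession coupling ω×(Iω) = (0.0600, 0.0200, -0.0080)
α = I⁻¹(τ − ω×Iω) = (-2.2000, 1.2857, 0.4900)
new body rate ω' = (-0.3100, 1.0643, 1.0245)

ω' = (-0.3100, 1.0643, 1.0245)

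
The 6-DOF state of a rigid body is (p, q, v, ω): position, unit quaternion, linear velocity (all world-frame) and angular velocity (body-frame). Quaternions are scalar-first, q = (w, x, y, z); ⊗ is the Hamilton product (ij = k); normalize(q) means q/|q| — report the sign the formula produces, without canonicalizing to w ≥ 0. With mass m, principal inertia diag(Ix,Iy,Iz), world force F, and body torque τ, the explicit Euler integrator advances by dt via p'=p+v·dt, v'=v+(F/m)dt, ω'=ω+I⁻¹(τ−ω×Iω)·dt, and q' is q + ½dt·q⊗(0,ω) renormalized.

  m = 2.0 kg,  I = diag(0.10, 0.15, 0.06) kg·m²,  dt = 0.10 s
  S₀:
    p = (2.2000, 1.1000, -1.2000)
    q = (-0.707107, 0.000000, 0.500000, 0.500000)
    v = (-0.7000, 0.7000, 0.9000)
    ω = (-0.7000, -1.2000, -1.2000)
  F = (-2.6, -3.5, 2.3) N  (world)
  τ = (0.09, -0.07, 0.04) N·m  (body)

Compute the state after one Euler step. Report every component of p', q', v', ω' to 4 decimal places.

p' = (2.1300, 1.1700, -1.1100)
q' = (-0.6444, 0.0246, 0.5227, 0.5576)
v' = (-0.8300, 0.5250, 1.0150)
ω' = (-0.4804, -1.2691, -1.2033)

new position p' = (2.1300, 1.1700, -1.1100)
new velocity v' = (-0.8300, 0.5250, 1.0150)
α = I⁻¹(τ − ω×Iω) = (2.1960, -0.6907, -0.0333)
ω + α·dt = (-0.4804, -1.2691, -1.2033)
q⊗(0,ω) = (1.2000000, 0.4949749, 0.4985284, 1.1985284)
q + ½dt·q⊗(0,ω), renormalized = (-0.6444, 0.0246, 0.5227, 0.5576)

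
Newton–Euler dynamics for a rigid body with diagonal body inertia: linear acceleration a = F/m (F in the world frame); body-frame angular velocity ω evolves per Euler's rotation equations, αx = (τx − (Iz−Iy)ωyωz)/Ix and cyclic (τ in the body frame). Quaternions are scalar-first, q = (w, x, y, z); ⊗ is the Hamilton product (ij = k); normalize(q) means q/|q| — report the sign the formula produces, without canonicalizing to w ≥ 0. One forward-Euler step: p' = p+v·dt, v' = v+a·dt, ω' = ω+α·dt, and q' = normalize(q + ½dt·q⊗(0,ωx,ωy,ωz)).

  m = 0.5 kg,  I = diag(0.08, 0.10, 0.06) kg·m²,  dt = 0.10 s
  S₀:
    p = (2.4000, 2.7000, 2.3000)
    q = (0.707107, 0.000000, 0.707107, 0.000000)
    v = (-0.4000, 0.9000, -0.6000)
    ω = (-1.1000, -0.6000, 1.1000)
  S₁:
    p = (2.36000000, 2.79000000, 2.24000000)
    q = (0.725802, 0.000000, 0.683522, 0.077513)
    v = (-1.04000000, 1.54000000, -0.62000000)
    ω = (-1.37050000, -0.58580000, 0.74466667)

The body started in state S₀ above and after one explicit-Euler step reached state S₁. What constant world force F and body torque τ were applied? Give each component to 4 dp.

Δω = ω₁−ω₀ = (-0.27050000, 0.01420000, -0.35533333)
ω₀×(Iω₀) = (0.0264, -0.0242, 0.0132)
τ = I·(Δω/dt) + ω₀×(Iω₀) = (-0.1900, -0.0100, -0.2000)
velocity change Δv = (-0.64000000, 0.64000000, -0.02000000)
F = m·Δv/dt = (-3.2000, 3.2000, -0.1000)

F = (-3.2000, 3.2000, -0.1000)
τ = (-0.1900, -0.0100, -0.2000)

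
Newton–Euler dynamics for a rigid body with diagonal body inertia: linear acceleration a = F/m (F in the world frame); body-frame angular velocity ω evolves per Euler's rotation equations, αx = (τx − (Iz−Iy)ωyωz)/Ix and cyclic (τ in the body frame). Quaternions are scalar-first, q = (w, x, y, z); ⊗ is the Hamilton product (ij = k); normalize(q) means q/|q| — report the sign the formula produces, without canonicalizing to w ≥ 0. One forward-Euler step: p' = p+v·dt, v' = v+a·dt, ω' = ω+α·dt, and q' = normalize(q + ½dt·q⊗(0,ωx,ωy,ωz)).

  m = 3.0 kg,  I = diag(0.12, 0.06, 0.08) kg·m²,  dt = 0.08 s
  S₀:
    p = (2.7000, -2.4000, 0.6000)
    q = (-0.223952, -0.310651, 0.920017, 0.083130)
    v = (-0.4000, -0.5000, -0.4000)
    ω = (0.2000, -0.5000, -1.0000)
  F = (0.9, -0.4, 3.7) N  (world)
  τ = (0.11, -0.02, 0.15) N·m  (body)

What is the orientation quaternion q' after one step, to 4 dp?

2q̇ = q⊗(0,ω) = (0.6052687, -0.9232424, -0.1820490, 0.1952741)
updated quaternion q' = (-0.1995, -0.3472, 0.9118, 0.0908)

q' = (-0.1995, -0.3472, 0.9118, 0.0908)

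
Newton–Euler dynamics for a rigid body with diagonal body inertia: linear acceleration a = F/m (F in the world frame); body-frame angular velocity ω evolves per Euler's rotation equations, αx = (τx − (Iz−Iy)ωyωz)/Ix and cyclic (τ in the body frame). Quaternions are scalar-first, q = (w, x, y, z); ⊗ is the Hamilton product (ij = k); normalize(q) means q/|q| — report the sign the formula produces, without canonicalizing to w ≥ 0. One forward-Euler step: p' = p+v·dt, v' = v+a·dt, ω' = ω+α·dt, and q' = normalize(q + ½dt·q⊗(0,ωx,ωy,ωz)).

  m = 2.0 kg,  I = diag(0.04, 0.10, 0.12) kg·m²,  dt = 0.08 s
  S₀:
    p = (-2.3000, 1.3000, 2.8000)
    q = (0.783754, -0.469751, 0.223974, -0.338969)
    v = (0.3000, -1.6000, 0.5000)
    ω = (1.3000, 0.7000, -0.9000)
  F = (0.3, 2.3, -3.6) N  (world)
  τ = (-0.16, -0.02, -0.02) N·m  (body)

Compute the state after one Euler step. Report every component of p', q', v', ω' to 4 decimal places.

(τ − ω×Iω)/I = (-3.6850, -1.1360, -0.6217)
ω' = ω + α·dt = (1.0052, 0.6091, -0.9497)
2q̇ = q⊗(0,ω) = (0.1488224, 1.0545819, -0.3148078, -1.3253705)
q' = normalize(q + ½dt·q⊗(0,ω)) = (0.7878, -0.4265, 0.2109, -0.3910)
a = (0.1500, 1.1500, -1.8000)
p + v·dt = (-2.2760, 1.1720, 2.8400)
new velocity v' = (0.3120, -1.5080, 0.3560)

p' = (-2.2760, 1.1720, 2.8400)
q' = (0.7878, -0.4265, 0.2109, -0.3910)
v' = (0.3120, -1.5080, 0.3560)
ω' = (1.0052, 0.6091, -0.9497)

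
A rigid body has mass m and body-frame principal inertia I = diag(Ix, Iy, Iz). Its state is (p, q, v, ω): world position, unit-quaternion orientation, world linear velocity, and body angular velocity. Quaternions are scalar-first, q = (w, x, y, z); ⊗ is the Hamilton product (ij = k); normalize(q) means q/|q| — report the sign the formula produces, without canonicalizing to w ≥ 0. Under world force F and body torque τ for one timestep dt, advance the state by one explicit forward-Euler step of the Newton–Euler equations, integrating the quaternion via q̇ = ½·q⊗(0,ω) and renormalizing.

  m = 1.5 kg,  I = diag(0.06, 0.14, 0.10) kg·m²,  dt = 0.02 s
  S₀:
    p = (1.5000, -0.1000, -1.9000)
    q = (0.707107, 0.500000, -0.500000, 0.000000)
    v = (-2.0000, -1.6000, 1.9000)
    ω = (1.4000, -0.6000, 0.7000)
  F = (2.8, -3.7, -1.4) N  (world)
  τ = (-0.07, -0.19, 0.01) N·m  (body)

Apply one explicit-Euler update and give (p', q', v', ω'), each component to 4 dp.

new position p' = (1.4600, -0.1320, -1.8620)
v + (F/m)dt = (-1.9627, -1.6493, 1.8813)
ω×(Iω) gyroscopic = (0.0168, -0.0392, -0.0672)
(τ − ω×Iω)/I = (-1.4467, -1.0771, 0.7720)
new body rate ω' = (1.3711, -0.6215, 0.7154)
2q̇ = q⊗(0,ω) = (-1.0000000, 0.6399498, -0.7742642, 0.8949749)
q + ½dt·q⊗(0,ω), renormalized = (0.6970, 0.5063, -0.5077, 0.0089)

p' = (1.4600, -0.1320, -1.8620)
q' = (0.6970, 0.5063, -0.5077, 0.0089)
v' = (-1.9627, -1.6493, 1.8813)
ω' = (1.3711, -0.6215, 0.7154)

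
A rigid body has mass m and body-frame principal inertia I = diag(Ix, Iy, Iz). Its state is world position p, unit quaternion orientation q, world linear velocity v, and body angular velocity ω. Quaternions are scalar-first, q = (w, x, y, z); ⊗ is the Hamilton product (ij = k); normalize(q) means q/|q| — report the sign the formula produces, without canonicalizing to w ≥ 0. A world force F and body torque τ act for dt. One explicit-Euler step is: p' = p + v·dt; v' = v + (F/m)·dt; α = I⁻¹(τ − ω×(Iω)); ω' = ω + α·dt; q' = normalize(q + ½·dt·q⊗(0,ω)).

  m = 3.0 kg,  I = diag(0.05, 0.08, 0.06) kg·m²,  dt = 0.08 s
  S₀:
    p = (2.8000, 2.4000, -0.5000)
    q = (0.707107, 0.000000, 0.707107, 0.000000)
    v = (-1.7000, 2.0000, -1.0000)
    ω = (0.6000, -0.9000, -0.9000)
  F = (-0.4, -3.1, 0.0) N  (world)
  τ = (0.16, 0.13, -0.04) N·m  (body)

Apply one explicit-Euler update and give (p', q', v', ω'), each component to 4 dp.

a = (-0.1333, -1.0333, 0.0000)
p + v·dt = (2.6640, 2.5600, -0.5800)
new velocity v' = (-1.7107, 1.9173, -1.0000)
ω×(Iω) gyroscopic = (-0.0162, 0.0054, -0.0162)
α = I⁻¹(τ − ω×Iω) = (3.5240, 1.5575, -0.3967)
new body rate ω' = (0.8819, -0.7754, -0.9317)
2q̇ = q⊗(0,ω) = (0.6363963, -0.2121321, -0.6363963, -1.0606605)
q + ½dt·q⊗(0,ω), renormalized = (0.7314, -0.0085, 0.6806, -0.0424)

p' = (2.6640, 2.5600, -0.5800)
q' = (0.7314, -0.0085, 0.6806, -0.0424)
v' = (-1.7107, 1.9173, -1.0000)
ω' = (0.8819, -0.7754, -0.9317)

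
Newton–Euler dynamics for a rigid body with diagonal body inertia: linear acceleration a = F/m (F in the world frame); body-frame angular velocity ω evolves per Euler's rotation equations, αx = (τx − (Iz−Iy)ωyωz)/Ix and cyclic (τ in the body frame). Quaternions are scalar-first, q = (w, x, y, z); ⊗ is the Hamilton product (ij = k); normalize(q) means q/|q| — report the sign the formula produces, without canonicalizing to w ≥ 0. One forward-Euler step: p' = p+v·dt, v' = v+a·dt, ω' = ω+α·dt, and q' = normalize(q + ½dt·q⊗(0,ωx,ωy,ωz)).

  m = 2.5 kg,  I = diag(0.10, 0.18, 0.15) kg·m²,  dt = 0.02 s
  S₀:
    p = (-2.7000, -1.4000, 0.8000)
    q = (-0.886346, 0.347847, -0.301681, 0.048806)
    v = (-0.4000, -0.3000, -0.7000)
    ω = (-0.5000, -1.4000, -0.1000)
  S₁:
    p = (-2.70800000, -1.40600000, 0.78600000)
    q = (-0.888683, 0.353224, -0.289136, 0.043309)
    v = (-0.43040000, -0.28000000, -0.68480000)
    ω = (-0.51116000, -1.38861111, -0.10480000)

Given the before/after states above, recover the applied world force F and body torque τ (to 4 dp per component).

F = (-3.8000, 2.5000, 1.9000)
τ = (-0.0600, 0.1000, 0.0200)

ω₁ − ω₀ = (-0.01116000, 0.01138889, -0.00480000)
ω₀×(Iω₀) = (-0.0042, -0.0025, 0.0560)
I·α + gyro = (-0.0600, 0.1000, 0.0200)
v₁ − v₀ = (-0.03040000, 0.02000000, 0.01520000)
m·(v₁−v₀)/dt = (-3.8000, 2.5000, 1.9000)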